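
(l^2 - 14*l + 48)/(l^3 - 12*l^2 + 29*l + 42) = (l - 8)/(l^2 - 6*l - 7)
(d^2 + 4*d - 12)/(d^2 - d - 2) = (d + 6)/(d + 1)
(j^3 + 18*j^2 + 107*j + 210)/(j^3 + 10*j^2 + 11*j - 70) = (j + 6)/(j - 2)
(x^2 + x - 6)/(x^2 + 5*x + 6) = (x - 2)/(x + 2)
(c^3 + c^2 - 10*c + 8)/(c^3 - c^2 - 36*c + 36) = (c^2 + 2*c - 8)/(c^2 - 36)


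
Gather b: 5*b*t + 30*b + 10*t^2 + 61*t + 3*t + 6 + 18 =b*(5*t + 30) + 10*t^2 + 64*t + 24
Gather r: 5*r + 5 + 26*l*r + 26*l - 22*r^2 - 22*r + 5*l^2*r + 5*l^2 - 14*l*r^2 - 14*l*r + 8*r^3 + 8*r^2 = 5*l^2 + 26*l + 8*r^3 + r^2*(-14*l - 14) + r*(5*l^2 + 12*l - 17) + 5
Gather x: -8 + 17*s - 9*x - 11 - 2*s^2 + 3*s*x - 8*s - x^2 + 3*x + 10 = -2*s^2 + 9*s - x^2 + x*(3*s - 6) - 9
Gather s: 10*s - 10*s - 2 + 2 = 0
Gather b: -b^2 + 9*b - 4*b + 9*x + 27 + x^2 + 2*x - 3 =-b^2 + 5*b + x^2 + 11*x + 24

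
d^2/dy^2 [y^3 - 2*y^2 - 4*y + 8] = 6*y - 4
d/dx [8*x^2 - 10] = 16*x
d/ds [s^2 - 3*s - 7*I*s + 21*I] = 2*s - 3 - 7*I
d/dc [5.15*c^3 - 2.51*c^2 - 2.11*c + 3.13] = 15.45*c^2 - 5.02*c - 2.11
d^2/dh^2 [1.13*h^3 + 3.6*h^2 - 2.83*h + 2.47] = 6.78*h + 7.2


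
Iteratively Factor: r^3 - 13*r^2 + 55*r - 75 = (r - 5)*(r^2 - 8*r + 15) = (r - 5)^2*(r - 3)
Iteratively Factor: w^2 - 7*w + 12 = (w - 3)*(w - 4)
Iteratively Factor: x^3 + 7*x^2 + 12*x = (x + 3)*(x^2 + 4*x) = (x + 3)*(x + 4)*(x)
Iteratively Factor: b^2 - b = (b - 1)*(b)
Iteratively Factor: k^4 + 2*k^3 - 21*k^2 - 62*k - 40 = (k - 5)*(k^3 + 7*k^2 + 14*k + 8) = (k - 5)*(k + 1)*(k^2 + 6*k + 8) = (k - 5)*(k + 1)*(k + 4)*(k + 2)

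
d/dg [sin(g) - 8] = cos(g)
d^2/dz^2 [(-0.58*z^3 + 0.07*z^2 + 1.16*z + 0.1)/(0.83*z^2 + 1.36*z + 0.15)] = (-2.66453525910038e-15*z^4 - 0.560899999999999*z^3 - 0.348869999999998*z^2 - 0.26754*z - 0.12511)/(0.571787*z^6 + 2.810712*z^5 + 4.915509*z^4 + 3.531376*z^3 + 0.888345*z^2 + 0.0918*z + 0.003375)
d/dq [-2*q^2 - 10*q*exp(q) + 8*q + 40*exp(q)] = -10*q*exp(q) - 4*q + 30*exp(q) + 8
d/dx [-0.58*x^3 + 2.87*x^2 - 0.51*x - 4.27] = -1.74*x^2 + 5.74*x - 0.51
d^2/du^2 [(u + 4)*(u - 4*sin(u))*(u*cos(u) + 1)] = -u^3*cos(u) - 6*u^2*sin(u) + 8*u^2*sin(2*u) - 4*u^2*cos(u) - 12*u*sin(u) + 32*u*sin(2*u) + 6*u*cos(u) - 16*u*cos(2*u) + 16*sin(u) - 4*sin(2*u) - 32*cos(2*u) + 2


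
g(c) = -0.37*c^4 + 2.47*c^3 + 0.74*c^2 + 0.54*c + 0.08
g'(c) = -1.48*c^3 + 7.41*c^2 + 1.48*c + 0.54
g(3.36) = 56.78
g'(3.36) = 33.03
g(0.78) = 1.99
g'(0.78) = 5.50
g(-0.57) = -0.48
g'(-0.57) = 2.38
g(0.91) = 2.79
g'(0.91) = 6.91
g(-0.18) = -0.01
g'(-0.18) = 0.52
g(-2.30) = -37.65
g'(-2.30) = 54.34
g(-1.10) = -3.45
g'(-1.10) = 9.85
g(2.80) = 38.87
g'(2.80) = 30.29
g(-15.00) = -26909.02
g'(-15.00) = 6640.59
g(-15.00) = -26909.02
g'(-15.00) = 6640.59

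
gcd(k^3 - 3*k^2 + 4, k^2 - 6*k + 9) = 1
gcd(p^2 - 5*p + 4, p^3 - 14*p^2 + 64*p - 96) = p - 4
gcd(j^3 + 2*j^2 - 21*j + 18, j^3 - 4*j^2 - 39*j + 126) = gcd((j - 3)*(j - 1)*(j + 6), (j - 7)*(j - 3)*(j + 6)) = j^2 + 3*j - 18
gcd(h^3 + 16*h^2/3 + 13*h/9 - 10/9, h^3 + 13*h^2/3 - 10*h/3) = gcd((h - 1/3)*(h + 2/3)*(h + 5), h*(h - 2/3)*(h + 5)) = h + 5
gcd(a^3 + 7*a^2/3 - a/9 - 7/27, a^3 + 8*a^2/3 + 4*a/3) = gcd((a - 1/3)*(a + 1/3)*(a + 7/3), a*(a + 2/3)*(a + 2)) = 1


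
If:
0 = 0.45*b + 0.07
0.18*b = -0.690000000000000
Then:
No Solution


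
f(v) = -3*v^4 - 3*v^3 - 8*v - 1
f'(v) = -12*v^3 - 9*v^2 - 8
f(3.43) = -564.74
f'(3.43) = -598.13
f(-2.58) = -61.76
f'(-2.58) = 138.17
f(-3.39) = -253.21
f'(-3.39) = 356.07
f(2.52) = -190.15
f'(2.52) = -257.19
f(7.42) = -10379.54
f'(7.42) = -5405.73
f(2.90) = -309.55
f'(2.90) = -376.36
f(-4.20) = -678.64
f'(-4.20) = 722.30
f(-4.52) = -940.01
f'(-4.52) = 916.27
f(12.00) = -67489.00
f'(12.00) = -22040.00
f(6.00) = -4585.00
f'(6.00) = -2924.00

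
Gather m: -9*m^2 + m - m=-9*m^2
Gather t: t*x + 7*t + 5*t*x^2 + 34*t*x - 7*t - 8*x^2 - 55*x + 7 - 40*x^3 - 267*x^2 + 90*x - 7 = t*(5*x^2 + 35*x) - 40*x^3 - 275*x^2 + 35*x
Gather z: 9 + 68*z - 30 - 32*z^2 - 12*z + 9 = -32*z^2 + 56*z - 12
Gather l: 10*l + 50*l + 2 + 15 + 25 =60*l + 42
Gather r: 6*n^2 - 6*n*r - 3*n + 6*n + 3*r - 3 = 6*n^2 + 3*n + r*(3 - 6*n) - 3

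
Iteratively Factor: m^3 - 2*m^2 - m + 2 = (m - 2)*(m^2 - 1) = (m - 2)*(m - 1)*(m + 1)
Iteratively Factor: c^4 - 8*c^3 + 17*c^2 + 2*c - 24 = (c - 4)*(c^3 - 4*c^2 + c + 6) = (c - 4)*(c + 1)*(c^2 - 5*c + 6) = (c - 4)*(c - 2)*(c + 1)*(c - 3)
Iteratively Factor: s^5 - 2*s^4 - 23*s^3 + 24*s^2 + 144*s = (s)*(s^4 - 2*s^3 - 23*s^2 + 24*s + 144) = s*(s + 3)*(s^3 - 5*s^2 - 8*s + 48) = s*(s - 4)*(s + 3)*(s^2 - s - 12) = s*(s - 4)^2*(s + 3)*(s + 3)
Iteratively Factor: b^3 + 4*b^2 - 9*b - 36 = (b + 3)*(b^2 + b - 12) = (b + 3)*(b + 4)*(b - 3)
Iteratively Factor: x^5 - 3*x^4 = (x)*(x^4 - 3*x^3) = x^2*(x^3 - 3*x^2) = x^3*(x^2 - 3*x) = x^4*(x - 3)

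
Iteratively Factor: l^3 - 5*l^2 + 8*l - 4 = (l - 1)*(l^2 - 4*l + 4) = (l - 2)*(l - 1)*(l - 2)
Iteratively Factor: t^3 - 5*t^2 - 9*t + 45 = (t - 3)*(t^2 - 2*t - 15) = (t - 3)*(t + 3)*(t - 5)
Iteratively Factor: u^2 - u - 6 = (u - 3)*(u + 2)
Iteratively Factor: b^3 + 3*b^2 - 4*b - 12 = (b + 2)*(b^2 + b - 6) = (b + 2)*(b + 3)*(b - 2)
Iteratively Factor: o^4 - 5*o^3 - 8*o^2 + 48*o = (o - 4)*(o^3 - o^2 - 12*o) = (o - 4)*(o + 3)*(o^2 - 4*o) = o*(o - 4)*(o + 3)*(o - 4)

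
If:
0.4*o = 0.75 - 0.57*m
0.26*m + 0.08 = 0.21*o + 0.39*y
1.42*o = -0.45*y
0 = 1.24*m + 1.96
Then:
No Solution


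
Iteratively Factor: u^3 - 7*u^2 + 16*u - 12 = (u - 3)*(u^2 - 4*u + 4) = (u - 3)*(u - 2)*(u - 2)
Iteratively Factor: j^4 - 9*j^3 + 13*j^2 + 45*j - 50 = (j - 1)*(j^3 - 8*j^2 + 5*j + 50) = (j - 5)*(j - 1)*(j^2 - 3*j - 10) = (j - 5)^2*(j - 1)*(j + 2)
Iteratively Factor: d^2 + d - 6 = (d - 2)*(d + 3)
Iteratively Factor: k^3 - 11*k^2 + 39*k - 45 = (k - 3)*(k^2 - 8*k + 15) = (k - 5)*(k - 3)*(k - 3)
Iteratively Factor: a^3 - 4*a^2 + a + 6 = (a - 3)*(a^2 - a - 2) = (a - 3)*(a + 1)*(a - 2)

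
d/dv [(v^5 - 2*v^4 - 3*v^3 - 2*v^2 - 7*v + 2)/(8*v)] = (2*v^5 - 3*v^4 - 3*v^3 - v^2 - 1)/(4*v^2)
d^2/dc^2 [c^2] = 2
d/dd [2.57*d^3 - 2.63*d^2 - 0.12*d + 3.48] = 7.71*d^2 - 5.26*d - 0.12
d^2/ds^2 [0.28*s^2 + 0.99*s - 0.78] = 0.560000000000000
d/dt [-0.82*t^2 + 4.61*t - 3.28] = 4.61 - 1.64*t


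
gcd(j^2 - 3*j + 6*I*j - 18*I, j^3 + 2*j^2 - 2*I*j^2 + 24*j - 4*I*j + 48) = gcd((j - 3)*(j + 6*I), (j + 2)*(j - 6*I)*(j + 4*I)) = 1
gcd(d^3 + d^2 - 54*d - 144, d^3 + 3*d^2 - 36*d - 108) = d^2 + 9*d + 18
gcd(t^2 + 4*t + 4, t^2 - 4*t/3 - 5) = 1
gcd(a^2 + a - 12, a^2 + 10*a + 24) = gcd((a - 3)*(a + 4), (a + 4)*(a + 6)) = a + 4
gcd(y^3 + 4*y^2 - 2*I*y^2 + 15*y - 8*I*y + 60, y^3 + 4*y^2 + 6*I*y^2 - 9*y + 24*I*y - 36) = y^2 + y*(4 + 3*I) + 12*I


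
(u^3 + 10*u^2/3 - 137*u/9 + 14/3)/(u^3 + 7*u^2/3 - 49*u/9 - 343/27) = 3*(3*u^2 + 17*u - 6)/(9*u^2 + 42*u + 49)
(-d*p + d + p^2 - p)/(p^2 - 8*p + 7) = (-d + p)/(p - 7)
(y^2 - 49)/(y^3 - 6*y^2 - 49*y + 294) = 1/(y - 6)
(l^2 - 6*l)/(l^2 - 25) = l*(l - 6)/(l^2 - 25)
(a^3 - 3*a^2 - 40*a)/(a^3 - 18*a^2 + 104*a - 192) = a*(a + 5)/(a^2 - 10*a + 24)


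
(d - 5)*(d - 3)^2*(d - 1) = d^4 - 12*d^3 + 50*d^2 - 84*d + 45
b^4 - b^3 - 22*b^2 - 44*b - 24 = (b - 6)*(b + 1)*(b + 2)^2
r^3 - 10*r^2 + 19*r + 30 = (r - 6)*(r - 5)*(r + 1)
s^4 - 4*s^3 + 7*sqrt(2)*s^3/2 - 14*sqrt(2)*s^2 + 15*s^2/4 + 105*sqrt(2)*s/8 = s*(s - 5/2)*(s - 3/2)*(s + 7*sqrt(2)/2)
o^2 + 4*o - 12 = (o - 2)*(o + 6)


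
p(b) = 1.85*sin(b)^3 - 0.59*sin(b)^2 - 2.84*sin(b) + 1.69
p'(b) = 5.55*sin(b)^2*cos(b) - 1.18*sin(b)*cos(b) - 2.84*cos(b) = (5.55*sin(b)^2 - 1.18*sin(b) - 2.84)*cos(b)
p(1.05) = -0.01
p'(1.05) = 0.16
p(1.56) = 0.11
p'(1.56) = 0.02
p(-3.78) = 0.18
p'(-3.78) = 1.26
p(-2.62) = 2.73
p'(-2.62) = 0.76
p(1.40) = 0.09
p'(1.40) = 0.24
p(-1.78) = 2.17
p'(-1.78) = -0.75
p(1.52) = 0.11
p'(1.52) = 0.08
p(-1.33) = 2.20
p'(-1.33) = 0.84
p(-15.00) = 2.78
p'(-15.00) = -0.21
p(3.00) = 1.28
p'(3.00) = 2.87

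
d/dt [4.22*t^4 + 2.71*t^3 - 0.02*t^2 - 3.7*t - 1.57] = 16.88*t^3 + 8.13*t^2 - 0.04*t - 3.7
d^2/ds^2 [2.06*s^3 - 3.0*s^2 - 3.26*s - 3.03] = 12.36*s - 6.0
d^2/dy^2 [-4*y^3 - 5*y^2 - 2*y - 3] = -24*y - 10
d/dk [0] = 0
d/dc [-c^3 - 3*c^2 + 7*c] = -3*c^2 - 6*c + 7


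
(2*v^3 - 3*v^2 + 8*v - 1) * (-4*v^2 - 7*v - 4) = -8*v^5 - 2*v^4 - 19*v^3 - 40*v^2 - 25*v + 4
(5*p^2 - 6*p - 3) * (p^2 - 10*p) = 5*p^4 - 56*p^3 + 57*p^2 + 30*p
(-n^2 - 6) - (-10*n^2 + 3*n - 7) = 9*n^2 - 3*n + 1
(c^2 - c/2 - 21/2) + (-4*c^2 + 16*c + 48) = -3*c^2 + 31*c/2 + 75/2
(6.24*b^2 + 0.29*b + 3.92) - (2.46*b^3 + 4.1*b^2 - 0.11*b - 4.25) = -2.46*b^3 + 2.14*b^2 + 0.4*b + 8.17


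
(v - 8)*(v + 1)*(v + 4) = v^3 - 3*v^2 - 36*v - 32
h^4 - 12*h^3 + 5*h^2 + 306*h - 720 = (h - 8)*(h - 6)*(h - 3)*(h + 5)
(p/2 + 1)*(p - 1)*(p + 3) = p^3/2 + 2*p^2 + p/2 - 3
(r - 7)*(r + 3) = r^2 - 4*r - 21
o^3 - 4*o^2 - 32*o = o*(o - 8)*(o + 4)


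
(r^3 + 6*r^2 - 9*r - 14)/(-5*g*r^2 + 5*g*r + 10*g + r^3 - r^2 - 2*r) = (r + 7)/(-5*g + r)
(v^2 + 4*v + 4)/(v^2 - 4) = (v + 2)/(v - 2)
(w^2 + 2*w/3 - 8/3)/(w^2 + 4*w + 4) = (w - 4/3)/(w + 2)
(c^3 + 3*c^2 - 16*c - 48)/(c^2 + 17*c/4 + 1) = 4*(c^2 - c - 12)/(4*c + 1)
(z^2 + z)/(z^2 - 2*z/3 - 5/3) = 3*z/(3*z - 5)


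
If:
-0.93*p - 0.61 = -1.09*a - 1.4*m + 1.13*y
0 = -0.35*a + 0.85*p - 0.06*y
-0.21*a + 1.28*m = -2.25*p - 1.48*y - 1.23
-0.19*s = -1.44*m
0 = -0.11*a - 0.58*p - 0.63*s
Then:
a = -0.28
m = 0.03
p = -0.16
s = 0.20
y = -0.65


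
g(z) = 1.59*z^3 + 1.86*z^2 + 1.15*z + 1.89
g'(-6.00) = 150.55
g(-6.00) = -281.49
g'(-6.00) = 150.55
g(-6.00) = -281.49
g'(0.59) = 5.01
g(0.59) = 3.54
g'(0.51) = 4.29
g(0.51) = 3.17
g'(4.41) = 110.32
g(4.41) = 179.50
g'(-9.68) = 412.10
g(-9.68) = -1277.15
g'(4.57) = 117.77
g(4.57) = 197.75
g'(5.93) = 190.95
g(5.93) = 405.68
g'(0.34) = 2.97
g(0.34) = 2.56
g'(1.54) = 18.19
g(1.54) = 13.88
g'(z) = 4.77*z^2 + 3.72*z + 1.15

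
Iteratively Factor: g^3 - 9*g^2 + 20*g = (g - 5)*(g^2 - 4*g) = (g - 5)*(g - 4)*(g)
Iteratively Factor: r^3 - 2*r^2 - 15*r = (r)*(r^2 - 2*r - 15) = r*(r - 5)*(r + 3)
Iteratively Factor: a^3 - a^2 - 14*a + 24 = (a - 3)*(a^2 + 2*a - 8) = (a - 3)*(a + 4)*(a - 2)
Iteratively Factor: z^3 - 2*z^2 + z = (z - 1)*(z^2 - z) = z*(z - 1)*(z - 1)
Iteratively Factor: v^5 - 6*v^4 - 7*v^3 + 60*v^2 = (v)*(v^4 - 6*v^3 - 7*v^2 + 60*v) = v*(v + 3)*(v^3 - 9*v^2 + 20*v) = v*(v - 5)*(v + 3)*(v^2 - 4*v) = v*(v - 5)*(v - 4)*(v + 3)*(v)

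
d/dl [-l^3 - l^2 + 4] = l*(-3*l - 2)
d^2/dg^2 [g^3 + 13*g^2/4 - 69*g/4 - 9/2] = 6*g + 13/2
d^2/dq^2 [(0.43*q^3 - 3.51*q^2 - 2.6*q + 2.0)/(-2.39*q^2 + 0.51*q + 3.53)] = (3.5527136788005e-15*q^5 + 30.78035*q^3 + 104.486928*q^2 + 114.090198*q + 43.326758)/(13.651919*q^6 - 8.739513*q^5 - 58.626222*q^4 + 25.683651*q^3 + 86.590194*q^2 - 19.065177*q - 43.986977)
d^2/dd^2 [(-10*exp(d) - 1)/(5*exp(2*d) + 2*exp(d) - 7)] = (-250*exp(4*d) - 2130*exp(2*d) - 284*exp(d) - 504)*exp(d)/(125*exp(6*d) + 150*exp(5*d) - 465*exp(4*d) - 412*exp(3*d) + 651*exp(2*d) + 294*exp(d) - 343)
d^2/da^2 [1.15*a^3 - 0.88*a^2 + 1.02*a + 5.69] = 6.9*a - 1.76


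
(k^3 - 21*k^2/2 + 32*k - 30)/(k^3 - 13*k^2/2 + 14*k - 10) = (k - 6)/(k - 2)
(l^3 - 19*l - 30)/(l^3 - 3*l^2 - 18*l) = (l^2 - 3*l - 10)/(l*(l - 6))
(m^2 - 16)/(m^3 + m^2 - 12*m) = (m - 4)/(m*(m - 3))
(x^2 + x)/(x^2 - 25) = x*(x + 1)/(x^2 - 25)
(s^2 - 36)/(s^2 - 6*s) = (s + 6)/s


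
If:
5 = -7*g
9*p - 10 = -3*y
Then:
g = -5/7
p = 10/9 - y/3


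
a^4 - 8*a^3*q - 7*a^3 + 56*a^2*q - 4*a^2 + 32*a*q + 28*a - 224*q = (a - 7)*(a - 2)*(a + 2)*(a - 8*q)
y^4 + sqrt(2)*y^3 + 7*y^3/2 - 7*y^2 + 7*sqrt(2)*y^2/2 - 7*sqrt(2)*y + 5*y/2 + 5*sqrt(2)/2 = (y - 1)*(y - 1/2)*(y + 5)*(y + sqrt(2))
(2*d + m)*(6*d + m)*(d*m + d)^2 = 12*d^4*m^2 + 24*d^4*m + 12*d^4 + 8*d^3*m^3 + 16*d^3*m^2 + 8*d^3*m + d^2*m^4 + 2*d^2*m^3 + d^2*m^2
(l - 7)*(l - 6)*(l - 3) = l^3 - 16*l^2 + 81*l - 126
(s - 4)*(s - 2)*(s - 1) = s^3 - 7*s^2 + 14*s - 8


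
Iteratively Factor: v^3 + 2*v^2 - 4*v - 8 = (v + 2)*(v^2 - 4) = (v + 2)^2*(v - 2)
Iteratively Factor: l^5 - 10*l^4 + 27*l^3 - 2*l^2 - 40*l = (l + 1)*(l^4 - 11*l^3 + 38*l^2 - 40*l) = (l - 5)*(l + 1)*(l^3 - 6*l^2 + 8*l) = (l - 5)*(l - 4)*(l + 1)*(l^2 - 2*l) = l*(l - 5)*(l - 4)*(l + 1)*(l - 2)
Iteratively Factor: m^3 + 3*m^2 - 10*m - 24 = (m + 4)*(m^2 - m - 6) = (m - 3)*(m + 4)*(m + 2)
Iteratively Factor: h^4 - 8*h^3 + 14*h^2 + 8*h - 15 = (h + 1)*(h^3 - 9*h^2 + 23*h - 15) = (h - 5)*(h + 1)*(h^2 - 4*h + 3) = (h - 5)*(h - 3)*(h + 1)*(h - 1)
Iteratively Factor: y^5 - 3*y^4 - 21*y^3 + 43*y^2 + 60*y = (y + 4)*(y^4 - 7*y^3 + 7*y^2 + 15*y) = (y + 1)*(y + 4)*(y^3 - 8*y^2 + 15*y) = (y - 3)*(y + 1)*(y + 4)*(y^2 - 5*y) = y*(y - 3)*(y + 1)*(y + 4)*(y - 5)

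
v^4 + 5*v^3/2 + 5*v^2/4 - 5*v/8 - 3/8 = (v - 1/2)*(v + 1/2)*(v + 1)*(v + 3/2)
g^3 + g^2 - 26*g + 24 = (g - 4)*(g - 1)*(g + 6)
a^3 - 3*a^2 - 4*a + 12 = (a - 3)*(a - 2)*(a + 2)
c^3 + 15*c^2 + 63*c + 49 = (c + 1)*(c + 7)^2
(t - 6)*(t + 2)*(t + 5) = t^3 + t^2 - 32*t - 60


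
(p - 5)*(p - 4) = p^2 - 9*p + 20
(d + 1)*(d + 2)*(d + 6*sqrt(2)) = d^3 + 3*d^2 + 6*sqrt(2)*d^2 + 2*d + 18*sqrt(2)*d + 12*sqrt(2)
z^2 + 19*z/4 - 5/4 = (z - 1/4)*(z + 5)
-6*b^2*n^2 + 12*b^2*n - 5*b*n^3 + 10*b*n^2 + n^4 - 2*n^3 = n*(-6*b + n)*(b + n)*(n - 2)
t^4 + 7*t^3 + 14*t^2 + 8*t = t*(t + 1)*(t + 2)*(t + 4)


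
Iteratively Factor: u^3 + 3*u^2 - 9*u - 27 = (u + 3)*(u^2 - 9) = (u - 3)*(u + 3)*(u + 3)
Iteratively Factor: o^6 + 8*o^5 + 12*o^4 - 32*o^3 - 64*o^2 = (o)*(o^5 + 8*o^4 + 12*o^3 - 32*o^2 - 64*o) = o*(o + 4)*(o^4 + 4*o^3 - 4*o^2 - 16*o) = o*(o + 4)^2*(o^3 - 4*o) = o*(o - 2)*(o + 4)^2*(o^2 + 2*o) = o*(o - 2)*(o + 2)*(o + 4)^2*(o)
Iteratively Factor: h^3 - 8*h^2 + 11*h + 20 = (h - 4)*(h^2 - 4*h - 5) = (h - 4)*(h + 1)*(h - 5)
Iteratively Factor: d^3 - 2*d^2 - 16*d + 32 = (d - 4)*(d^2 + 2*d - 8) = (d - 4)*(d + 4)*(d - 2)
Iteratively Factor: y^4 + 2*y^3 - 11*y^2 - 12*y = (y + 4)*(y^3 - 2*y^2 - 3*y) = (y + 1)*(y + 4)*(y^2 - 3*y) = y*(y + 1)*(y + 4)*(y - 3)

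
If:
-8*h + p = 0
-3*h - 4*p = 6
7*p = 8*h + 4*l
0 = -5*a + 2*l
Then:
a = -144/175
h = -6/35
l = -72/35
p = -48/35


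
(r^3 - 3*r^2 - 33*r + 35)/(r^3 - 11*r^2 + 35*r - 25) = (r^2 - 2*r - 35)/(r^2 - 10*r + 25)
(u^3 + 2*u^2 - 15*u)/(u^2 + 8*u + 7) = u*(u^2 + 2*u - 15)/(u^2 + 8*u + 7)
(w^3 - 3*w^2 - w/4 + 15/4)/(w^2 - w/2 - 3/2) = w - 5/2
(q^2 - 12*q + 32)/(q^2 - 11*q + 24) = (q - 4)/(q - 3)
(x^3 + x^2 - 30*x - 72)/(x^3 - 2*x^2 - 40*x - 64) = (x^2 - 3*x - 18)/(x^2 - 6*x - 16)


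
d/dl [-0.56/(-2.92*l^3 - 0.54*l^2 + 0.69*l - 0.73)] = (-4.9056*l^2 - 0.6048*l + 0.3864)/(2.92*l^3 + 0.54*l^2 - 0.69*l + 0.73)^2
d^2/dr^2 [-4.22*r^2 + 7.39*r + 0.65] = -8.44000000000000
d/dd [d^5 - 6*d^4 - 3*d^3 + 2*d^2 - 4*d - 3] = 5*d^4 - 24*d^3 - 9*d^2 + 4*d - 4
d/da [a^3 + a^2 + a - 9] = 3*a^2 + 2*a + 1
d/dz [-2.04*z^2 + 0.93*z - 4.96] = 0.93 - 4.08*z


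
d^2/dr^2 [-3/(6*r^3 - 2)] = 27*r*(-6*r^3 - 1)/(3*r^3 - 1)^3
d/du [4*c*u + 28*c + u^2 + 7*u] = 4*c + 2*u + 7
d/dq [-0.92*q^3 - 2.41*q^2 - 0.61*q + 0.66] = -2.76*q^2 - 4.82*q - 0.61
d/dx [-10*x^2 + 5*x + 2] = 5 - 20*x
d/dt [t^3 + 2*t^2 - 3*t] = 3*t^2 + 4*t - 3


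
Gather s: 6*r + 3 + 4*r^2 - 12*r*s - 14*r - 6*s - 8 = 4*r^2 - 8*r + s*(-12*r - 6) - 5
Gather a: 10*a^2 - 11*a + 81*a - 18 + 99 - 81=10*a^2 + 70*a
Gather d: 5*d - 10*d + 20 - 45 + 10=-5*d - 15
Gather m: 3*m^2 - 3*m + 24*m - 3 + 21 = 3*m^2 + 21*m + 18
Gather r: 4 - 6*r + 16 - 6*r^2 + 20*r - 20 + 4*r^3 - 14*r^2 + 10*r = 4*r^3 - 20*r^2 + 24*r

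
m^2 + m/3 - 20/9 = (m - 4/3)*(m + 5/3)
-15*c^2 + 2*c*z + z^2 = (-3*c + z)*(5*c + z)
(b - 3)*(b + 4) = b^2 + b - 12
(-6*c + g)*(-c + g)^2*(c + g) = -6*c^4 + 7*c^3*g + 5*c^2*g^2 - 7*c*g^3 + g^4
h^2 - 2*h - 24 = (h - 6)*(h + 4)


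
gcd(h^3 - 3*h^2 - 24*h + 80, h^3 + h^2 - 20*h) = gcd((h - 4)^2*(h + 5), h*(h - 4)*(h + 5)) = h^2 + h - 20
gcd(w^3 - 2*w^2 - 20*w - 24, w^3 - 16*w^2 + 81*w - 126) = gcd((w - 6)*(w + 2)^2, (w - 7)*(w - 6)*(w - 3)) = w - 6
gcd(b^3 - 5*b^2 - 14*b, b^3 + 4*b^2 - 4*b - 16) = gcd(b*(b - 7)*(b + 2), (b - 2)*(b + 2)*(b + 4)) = b + 2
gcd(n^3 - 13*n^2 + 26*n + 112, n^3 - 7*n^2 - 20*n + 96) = n - 8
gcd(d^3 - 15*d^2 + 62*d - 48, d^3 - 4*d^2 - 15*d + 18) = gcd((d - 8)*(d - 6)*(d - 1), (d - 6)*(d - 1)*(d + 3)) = d^2 - 7*d + 6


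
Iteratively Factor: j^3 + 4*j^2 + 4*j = (j + 2)*(j^2 + 2*j) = j*(j + 2)*(j + 2)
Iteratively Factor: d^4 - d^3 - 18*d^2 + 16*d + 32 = (d - 2)*(d^3 + d^2 - 16*d - 16) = (d - 2)*(d + 1)*(d^2 - 16) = (d - 4)*(d - 2)*(d + 1)*(d + 4)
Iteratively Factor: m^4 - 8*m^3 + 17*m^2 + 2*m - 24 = (m + 1)*(m^3 - 9*m^2 + 26*m - 24) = (m - 3)*(m + 1)*(m^2 - 6*m + 8) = (m - 4)*(m - 3)*(m + 1)*(m - 2)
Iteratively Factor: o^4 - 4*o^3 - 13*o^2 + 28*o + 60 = (o + 2)*(o^3 - 6*o^2 - o + 30) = (o - 5)*(o + 2)*(o^2 - o - 6) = (o - 5)*(o + 2)^2*(o - 3)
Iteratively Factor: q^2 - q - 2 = (q + 1)*(q - 2)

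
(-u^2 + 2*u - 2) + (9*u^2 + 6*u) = 8*u^2 + 8*u - 2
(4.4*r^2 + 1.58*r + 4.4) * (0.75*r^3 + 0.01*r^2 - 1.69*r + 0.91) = 3.3*r^5 + 1.229*r^4 - 4.1202*r^3 + 1.3778*r^2 - 5.9982*r + 4.004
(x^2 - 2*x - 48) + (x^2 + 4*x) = 2*x^2 + 2*x - 48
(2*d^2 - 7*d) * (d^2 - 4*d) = 2*d^4 - 15*d^3 + 28*d^2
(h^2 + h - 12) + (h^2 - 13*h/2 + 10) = 2*h^2 - 11*h/2 - 2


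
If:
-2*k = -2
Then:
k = 1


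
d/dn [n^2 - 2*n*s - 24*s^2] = 2*n - 2*s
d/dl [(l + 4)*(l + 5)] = 2*l + 9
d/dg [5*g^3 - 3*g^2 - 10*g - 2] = 15*g^2 - 6*g - 10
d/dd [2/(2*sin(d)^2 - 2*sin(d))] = (-2/tan(d) + cos(d)/sin(d)^2)/(sin(d) - 1)^2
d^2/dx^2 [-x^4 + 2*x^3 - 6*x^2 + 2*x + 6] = -12*x^2 + 12*x - 12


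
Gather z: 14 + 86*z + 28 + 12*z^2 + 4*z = 12*z^2 + 90*z + 42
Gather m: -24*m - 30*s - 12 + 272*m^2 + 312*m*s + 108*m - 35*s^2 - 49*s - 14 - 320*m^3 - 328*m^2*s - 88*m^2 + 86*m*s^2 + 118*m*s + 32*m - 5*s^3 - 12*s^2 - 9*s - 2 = -320*m^3 + m^2*(184 - 328*s) + m*(86*s^2 + 430*s + 116) - 5*s^3 - 47*s^2 - 88*s - 28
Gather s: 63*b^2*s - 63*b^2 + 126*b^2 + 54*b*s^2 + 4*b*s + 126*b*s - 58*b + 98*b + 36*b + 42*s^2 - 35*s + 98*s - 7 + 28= 63*b^2 + 76*b + s^2*(54*b + 42) + s*(63*b^2 + 130*b + 63) + 21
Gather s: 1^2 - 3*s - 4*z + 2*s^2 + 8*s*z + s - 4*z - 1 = 2*s^2 + s*(8*z - 2) - 8*z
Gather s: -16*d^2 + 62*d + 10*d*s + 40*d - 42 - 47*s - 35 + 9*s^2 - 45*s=-16*d^2 + 102*d + 9*s^2 + s*(10*d - 92) - 77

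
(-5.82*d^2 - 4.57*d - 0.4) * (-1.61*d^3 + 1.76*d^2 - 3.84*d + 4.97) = 9.3702*d^5 - 2.8855*d^4 + 14.9496*d^3 - 12.0806*d^2 - 21.1769*d - 1.988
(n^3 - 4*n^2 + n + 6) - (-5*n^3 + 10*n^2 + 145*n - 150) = 6*n^3 - 14*n^2 - 144*n + 156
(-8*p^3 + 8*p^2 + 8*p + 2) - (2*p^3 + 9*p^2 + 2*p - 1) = -10*p^3 - p^2 + 6*p + 3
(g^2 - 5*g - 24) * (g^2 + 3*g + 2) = g^4 - 2*g^3 - 37*g^2 - 82*g - 48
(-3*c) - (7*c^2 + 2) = -7*c^2 - 3*c - 2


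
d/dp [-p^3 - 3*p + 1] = -3*p^2 - 3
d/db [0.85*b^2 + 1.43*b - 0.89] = 1.7*b + 1.43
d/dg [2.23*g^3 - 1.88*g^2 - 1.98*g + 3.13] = 6.69*g^2 - 3.76*g - 1.98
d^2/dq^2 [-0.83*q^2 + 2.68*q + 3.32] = -1.66000000000000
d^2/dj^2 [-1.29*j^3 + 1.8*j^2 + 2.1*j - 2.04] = 3.6 - 7.74*j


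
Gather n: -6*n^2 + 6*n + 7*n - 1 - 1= -6*n^2 + 13*n - 2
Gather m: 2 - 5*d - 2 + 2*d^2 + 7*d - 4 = 2*d^2 + 2*d - 4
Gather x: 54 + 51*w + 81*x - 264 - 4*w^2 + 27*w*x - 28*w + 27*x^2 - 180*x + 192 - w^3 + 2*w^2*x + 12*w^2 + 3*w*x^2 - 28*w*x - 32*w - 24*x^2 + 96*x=-w^3 + 8*w^2 - 9*w + x^2*(3*w + 3) + x*(2*w^2 - w - 3) - 18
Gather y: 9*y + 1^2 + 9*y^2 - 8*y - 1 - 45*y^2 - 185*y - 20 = -36*y^2 - 184*y - 20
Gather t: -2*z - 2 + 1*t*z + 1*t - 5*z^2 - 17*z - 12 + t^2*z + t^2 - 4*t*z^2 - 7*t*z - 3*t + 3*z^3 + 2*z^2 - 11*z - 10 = t^2*(z + 1) + t*(-4*z^2 - 6*z - 2) + 3*z^3 - 3*z^2 - 30*z - 24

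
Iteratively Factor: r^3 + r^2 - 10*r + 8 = (r - 1)*(r^2 + 2*r - 8) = (r - 1)*(r + 4)*(r - 2)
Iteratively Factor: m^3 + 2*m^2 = (m)*(m^2 + 2*m) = m^2*(m + 2)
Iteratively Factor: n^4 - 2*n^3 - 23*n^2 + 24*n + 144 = (n + 3)*(n^3 - 5*n^2 - 8*n + 48) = (n - 4)*(n + 3)*(n^2 - n - 12) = (n - 4)^2*(n + 3)*(n + 3)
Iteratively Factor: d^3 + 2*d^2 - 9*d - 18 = (d - 3)*(d^2 + 5*d + 6) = (d - 3)*(d + 3)*(d + 2)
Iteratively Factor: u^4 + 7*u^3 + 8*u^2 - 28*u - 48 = (u + 2)*(u^3 + 5*u^2 - 2*u - 24) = (u + 2)*(u + 3)*(u^2 + 2*u - 8) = (u - 2)*(u + 2)*(u + 3)*(u + 4)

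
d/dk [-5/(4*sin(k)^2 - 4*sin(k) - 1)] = 20*(sin(2*k) - cos(k))/(-4*sin(k) - 2*cos(2*k) + 1)^2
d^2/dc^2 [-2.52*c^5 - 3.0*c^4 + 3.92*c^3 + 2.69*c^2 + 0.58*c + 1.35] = -50.4*c^3 - 36.0*c^2 + 23.52*c + 5.38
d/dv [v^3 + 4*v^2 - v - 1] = 3*v^2 + 8*v - 1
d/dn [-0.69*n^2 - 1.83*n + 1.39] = -1.38*n - 1.83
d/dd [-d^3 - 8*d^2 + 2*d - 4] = -3*d^2 - 16*d + 2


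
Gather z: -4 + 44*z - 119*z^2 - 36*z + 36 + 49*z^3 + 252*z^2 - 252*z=49*z^3 + 133*z^2 - 244*z + 32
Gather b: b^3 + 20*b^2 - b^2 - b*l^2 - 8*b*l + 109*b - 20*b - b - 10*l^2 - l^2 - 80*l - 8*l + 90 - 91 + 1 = b^3 + 19*b^2 + b*(-l^2 - 8*l + 88) - 11*l^2 - 88*l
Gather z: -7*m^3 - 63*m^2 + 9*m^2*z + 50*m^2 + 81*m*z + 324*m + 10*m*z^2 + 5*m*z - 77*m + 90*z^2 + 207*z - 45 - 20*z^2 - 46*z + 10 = -7*m^3 - 13*m^2 + 247*m + z^2*(10*m + 70) + z*(9*m^2 + 86*m + 161) - 35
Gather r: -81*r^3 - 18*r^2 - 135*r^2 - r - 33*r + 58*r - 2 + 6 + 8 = -81*r^3 - 153*r^2 + 24*r + 12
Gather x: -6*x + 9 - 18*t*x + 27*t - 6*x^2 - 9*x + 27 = 27*t - 6*x^2 + x*(-18*t - 15) + 36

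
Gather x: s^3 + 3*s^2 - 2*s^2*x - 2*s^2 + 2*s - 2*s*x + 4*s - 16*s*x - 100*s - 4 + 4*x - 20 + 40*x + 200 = s^3 + s^2 - 94*s + x*(-2*s^2 - 18*s + 44) + 176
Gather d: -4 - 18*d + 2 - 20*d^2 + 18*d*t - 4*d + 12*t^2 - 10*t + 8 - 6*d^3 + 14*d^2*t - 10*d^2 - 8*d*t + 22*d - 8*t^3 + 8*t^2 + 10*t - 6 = -6*d^3 + d^2*(14*t - 30) + 10*d*t - 8*t^3 + 20*t^2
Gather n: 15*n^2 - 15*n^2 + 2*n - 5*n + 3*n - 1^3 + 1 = 0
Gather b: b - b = 0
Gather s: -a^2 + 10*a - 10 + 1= -a^2 + 10*a - 9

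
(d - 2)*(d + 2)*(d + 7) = d^3 + 7*d^2 - 4*d - 28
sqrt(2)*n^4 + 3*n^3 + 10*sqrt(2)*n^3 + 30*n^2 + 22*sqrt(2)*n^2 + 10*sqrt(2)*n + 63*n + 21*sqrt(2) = (n + 3)*(n + 7)*(n + sqrt(2))*(sqrt(2)*n + 1)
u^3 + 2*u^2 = u^2*(u + 2)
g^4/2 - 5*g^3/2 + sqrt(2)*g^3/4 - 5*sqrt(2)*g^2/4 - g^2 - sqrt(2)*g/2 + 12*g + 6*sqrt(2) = (g/2 + 1)*(g - 4)*(g - 3)*(g + sqrt(2)/2)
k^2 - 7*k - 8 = (k - 8)*(k + 1)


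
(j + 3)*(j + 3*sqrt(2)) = j^2 + 3*j + 3*sqrt(2)*j + 9*sqrt(2)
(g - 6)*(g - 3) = g^2 - 9*g + 18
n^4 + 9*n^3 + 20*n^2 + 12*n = n*(n + 1)*(n + 2)*(n + 6)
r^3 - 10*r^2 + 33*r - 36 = (r - 4)*(r - 3)^2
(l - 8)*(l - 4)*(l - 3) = l^3 - 15*l^2 + 68*l - 96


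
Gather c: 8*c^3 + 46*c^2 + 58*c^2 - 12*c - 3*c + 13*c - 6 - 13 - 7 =8*c^3 + 104*c^2 - 2*c - 26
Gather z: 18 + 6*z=6*z + 18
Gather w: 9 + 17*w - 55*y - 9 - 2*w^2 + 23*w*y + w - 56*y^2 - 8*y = -2*w^2 + w*(23*y + 18) - 56*y^2 - 63*y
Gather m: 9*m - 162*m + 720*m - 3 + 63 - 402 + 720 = 567*m + 378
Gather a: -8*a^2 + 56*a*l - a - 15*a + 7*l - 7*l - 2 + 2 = -8*a^2 + a*(56*l - 16)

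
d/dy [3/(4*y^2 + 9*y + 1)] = 3*(-8*y - 9)/(4*y^2 + 9*y + 1)^2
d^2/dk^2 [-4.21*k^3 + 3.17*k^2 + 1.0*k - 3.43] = 6.34 - 25.26*k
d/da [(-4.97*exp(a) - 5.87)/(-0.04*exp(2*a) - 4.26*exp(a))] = (-0.1988*exp(2*a) - 0.4696*exp(a) - 25.0062)*exp(-a)/(0.0016*exp(2*a) + 0.3408*exp(a) + 18.1476)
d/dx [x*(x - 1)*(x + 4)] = 3*x^2 + 6*x - 4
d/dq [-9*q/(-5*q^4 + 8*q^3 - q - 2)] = 9*(5*q^4 - 8*q^3 - q*(20*q^3 - 24*q^2 + 1) + q + 2)/(5*q^4 - 8*q^3 + q + 2)^2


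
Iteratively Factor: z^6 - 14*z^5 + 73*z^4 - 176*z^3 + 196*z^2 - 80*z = (z - 2)*(z^5 - 12*z^4 + 49*z^3 - 78*z^2 + 40*z) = (z - 5)*(z - 2)*(z^4 - 7*z^3 + 14*z^2 - 8*z) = (z - 5)*(z - 2)^2*(z^3 - 5*z^2 + 4*z) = (z - 5)*(z - 2)^2*(z - 1)*(z^2 - 4*z) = (z - 5)*(z - 4)*(z - 2)^2*(z - 1)*(z)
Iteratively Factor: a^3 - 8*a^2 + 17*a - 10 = (a - 2)*(a^2 - 6*a + 5) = (a - 5)*(a - 2)*(a - 1)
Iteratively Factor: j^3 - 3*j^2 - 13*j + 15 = (j - 1)*(j^2 - 2*j - 15) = (j - 5)*(j - 1)*(j + 3)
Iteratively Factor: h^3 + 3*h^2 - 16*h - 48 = (h + 4)*(h^2 - h - 12) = (h - 4)*(h + 4)*(h + 3)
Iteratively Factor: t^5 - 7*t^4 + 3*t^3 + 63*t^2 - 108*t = (t - 3)*(t^4 - 4*t^3 - 9*t^2 + 36*t) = (t - 3)*(t + 3)*(t^3 - 7*t^2 + 12*t) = t*(t - 3)*(t + 3)*(t^2 - 7*t + 12) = t*(t - 3)^2*(t + 3)*(t - 4)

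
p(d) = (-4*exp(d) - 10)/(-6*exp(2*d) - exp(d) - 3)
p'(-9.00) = 0.00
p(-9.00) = 3.33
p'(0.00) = -1.42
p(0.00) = 1.40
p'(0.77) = -0.73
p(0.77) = 0.56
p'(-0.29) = -1.50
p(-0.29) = 1.83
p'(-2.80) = -0.03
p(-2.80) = 3.32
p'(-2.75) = -0.04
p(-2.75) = 3.32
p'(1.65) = -0.23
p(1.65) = 0.18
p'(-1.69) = -0.34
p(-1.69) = 3.17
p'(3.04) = -0.04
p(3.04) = 0.04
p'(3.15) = -0.03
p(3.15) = 0.03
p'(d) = (-4*exp(d) - 10)*(12*exp(2*d) + exp(d))/(-6*exp(2*d) - exp(d) - 3)^2 - 4*exp(d)/(-6*exp(2*d) - exp(d) - 3) = 2*(-(2*exp(d) + 5)*(12*exp(d) + 1) + 12*exp(2*d) + 2*exp(d) + 6)*exp(d)/(6*exp(2*d) + exp(d) + 3)^2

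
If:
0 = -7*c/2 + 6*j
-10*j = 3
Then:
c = -18/35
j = -3/10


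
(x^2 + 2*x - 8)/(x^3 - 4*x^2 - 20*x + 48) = 1/(x - 6)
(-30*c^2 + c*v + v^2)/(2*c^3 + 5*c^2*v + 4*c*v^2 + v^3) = (-30*c^2 + c*v + v^2)/(2*c^3 + 5*c^2*v + 4*c*v^2 + v^3)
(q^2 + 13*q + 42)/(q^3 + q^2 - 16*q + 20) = (q^2 + 13*q + 42)/(q^3 + q^2 - 16*q + 20)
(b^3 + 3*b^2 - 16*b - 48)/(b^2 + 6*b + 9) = (b^2 - 16)/(b + 3)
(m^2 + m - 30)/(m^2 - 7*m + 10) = (m + 6)/(m - 2)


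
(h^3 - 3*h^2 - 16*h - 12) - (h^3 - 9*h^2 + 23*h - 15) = 6*h^2 - 39*h + 3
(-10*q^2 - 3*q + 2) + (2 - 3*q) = -10*q^2 - 6*q + 4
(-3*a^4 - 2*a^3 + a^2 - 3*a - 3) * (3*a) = -9*a^5 - 6*a^4 + 3*a^3 - 9*a^2 - 9*a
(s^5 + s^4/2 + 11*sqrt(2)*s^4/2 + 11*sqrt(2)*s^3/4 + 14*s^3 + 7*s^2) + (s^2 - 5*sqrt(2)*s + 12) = s^5 + s^4/2 + 11*sqrt(2)*s^4/2 + 11*sqrt(2)*s^3/4 + 14*s^3 + 8*s^2 - 5*sqrt(2)*s + 12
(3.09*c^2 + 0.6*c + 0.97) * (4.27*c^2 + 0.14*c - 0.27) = 13.1943*c^4 + 2.9946*c^3 + 3.3916*c^2 - 0.0262*c - 0.2619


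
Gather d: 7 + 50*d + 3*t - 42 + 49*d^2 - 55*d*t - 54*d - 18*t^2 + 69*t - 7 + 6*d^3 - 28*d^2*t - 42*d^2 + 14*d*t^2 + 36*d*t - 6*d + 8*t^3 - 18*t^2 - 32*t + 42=6*d^3 + d^2*(7 - 28*t) + d*(14*t^2 - 19*t - 10) + 8*t^3 - 36*t^2 + 40*t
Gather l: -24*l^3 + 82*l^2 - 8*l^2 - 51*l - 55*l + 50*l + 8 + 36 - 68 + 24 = -24*l^3 + 74*l^2 - 56*l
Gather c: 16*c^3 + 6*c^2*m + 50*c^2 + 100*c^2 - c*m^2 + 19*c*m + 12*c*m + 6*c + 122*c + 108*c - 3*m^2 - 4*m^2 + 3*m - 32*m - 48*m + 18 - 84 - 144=16*c^3 + c^2*(6*m + 150) + c*(-m^2 + 31*m + 236) - 7*m^2 - 77*m - 210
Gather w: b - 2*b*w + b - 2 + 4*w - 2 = 2*b + w*(4 - 2*b) - 4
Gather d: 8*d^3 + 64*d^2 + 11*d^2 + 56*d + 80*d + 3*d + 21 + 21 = 8*d^3 + 75*d^2 + 139*d + 42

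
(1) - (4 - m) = m - 3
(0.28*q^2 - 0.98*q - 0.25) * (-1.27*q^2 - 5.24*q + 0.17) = -0.3556*q^4 - 0.2226*q^3 + 5.5003*q^2 + 1.1434*q - 0.0425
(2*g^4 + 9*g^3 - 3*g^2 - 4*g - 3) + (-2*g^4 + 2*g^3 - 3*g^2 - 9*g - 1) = 11*g^3 - 6*g^2 - 13*g - 4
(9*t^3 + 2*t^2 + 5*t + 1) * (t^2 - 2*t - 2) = 9*t^5 - 16*t^4 - 17*t^3 - 13*t^2 - 12*t - 2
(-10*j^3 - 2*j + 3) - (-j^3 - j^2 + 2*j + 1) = -9*j^3 + j^2 - 4*j + 2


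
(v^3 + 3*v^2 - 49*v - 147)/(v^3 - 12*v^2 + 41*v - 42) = (v^2 + 10*v + 21)/(v^2 - 5*v + 6)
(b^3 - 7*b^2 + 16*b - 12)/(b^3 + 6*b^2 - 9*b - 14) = (b^2 - 5*b + 6)/(b^2 + 8*b + 7)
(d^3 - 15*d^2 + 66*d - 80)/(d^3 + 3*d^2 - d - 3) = (d^3 - 15*d^2 + 66*d - 80)/(d^3 + 3*d^2 - d - 3)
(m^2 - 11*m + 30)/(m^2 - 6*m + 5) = (m - 6)/(m - 1)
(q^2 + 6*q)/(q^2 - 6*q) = (q + 6)/(q - 6)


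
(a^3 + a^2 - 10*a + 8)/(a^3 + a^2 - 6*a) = (a^2 + 3*a - 4)/(a*(a + 3))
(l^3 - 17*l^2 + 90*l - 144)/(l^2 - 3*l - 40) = (l^2 - 9*l + 18)/(l + 5)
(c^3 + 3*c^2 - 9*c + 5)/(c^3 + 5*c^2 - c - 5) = (c - 1)/(c + 1)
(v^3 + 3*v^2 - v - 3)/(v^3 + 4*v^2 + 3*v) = (v - 1)/v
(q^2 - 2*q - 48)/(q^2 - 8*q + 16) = (q^2 - 2*q - 48)/(q^2 - 8*q + 16)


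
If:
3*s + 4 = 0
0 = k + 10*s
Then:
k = 40/3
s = -4/3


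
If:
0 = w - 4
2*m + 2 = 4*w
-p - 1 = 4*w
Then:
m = 7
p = -17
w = 4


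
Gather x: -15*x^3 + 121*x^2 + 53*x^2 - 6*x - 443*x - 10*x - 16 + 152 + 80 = -15*x^3 + 174*x^2 - 459*x + 216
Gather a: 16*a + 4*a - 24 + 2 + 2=20*a - 20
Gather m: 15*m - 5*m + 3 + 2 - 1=10*m + 4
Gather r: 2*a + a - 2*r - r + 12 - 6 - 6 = 3*a - 3*r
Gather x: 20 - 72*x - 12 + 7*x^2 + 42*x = 7*x^2 - 30*x + 8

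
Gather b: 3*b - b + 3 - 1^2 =2*b + 2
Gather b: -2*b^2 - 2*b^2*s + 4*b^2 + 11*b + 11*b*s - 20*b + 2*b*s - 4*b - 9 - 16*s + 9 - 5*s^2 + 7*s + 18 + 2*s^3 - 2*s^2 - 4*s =b^2*(2 - 2*s) + b*(13*s - 13) + 2*s^3 - 7*s^2 - 13*s + 18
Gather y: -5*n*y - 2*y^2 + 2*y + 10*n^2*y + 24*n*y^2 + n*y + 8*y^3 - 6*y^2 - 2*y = 8*y^3 + y^2*(24*n - 8) + y*(10*n^2 - 4*n)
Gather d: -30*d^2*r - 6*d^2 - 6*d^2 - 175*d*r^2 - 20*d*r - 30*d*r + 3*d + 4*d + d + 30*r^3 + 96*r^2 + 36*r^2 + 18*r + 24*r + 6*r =d^2*(-30*r - 12) + d*(-175*r^2 - 50*r + 8) + 30*r^3 + 132*r^2 + 48*r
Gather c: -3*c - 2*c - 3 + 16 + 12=25 - 5*c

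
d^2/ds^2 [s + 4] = 0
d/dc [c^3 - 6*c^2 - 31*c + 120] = 3*c^2 - 12*c - 31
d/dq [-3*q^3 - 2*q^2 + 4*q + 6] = -9*q^2 - 4*q + 4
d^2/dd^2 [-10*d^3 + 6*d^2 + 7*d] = 12 - 60*d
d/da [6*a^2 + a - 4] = 12*a + 1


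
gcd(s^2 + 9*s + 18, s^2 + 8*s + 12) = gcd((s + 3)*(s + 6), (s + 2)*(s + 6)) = s + 6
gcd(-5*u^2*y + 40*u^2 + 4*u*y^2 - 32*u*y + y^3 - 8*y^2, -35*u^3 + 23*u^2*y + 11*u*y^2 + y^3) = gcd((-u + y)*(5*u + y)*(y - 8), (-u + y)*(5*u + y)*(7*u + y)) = -5*u^2 + 4*u*y + y^2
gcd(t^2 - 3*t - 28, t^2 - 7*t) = t - 7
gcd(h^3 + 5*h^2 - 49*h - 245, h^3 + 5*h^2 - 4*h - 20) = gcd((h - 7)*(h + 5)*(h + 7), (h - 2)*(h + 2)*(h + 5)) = h + 5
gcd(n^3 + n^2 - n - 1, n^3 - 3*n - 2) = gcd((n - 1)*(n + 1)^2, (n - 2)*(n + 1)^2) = n^2 + 2*n + 1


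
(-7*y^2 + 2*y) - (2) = -7*y^2 + 2*y - 2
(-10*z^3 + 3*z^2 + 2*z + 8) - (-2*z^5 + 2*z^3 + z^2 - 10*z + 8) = 2*z^5 - 12*z^3 + 2*z^2 + 12*z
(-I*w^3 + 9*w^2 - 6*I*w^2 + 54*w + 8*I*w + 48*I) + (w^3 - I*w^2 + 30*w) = w^3 - I*w^3 + 9*w^2 - 7*I*w^2 + 84*w + 8*I*w + 48*I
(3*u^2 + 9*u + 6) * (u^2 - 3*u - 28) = 3*u^4 - 105*u^2 - 270*u - 168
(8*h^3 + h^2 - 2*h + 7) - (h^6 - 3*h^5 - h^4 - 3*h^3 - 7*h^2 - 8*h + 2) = -h^6 + 3*h^5 + h^4 + 11*h^3 + 8*h^2 + 6*h + 5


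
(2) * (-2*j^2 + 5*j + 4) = -4*j^2 + 10*j + 8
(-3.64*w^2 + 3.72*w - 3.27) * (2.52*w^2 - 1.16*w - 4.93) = -9.1728*w^4 + 13.5968*w^3 + 5.3896*w^2 - 14.5464*w + 16.1211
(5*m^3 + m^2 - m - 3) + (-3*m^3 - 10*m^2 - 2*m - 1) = 2*m^3 - 9*m^2 - 3*m - 4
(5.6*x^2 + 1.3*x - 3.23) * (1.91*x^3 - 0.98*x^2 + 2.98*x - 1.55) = 10.696*x^5 - 3.005*x^4 + 9.2447*x^3 - 1.6406*x^2 - 11.6404*x + 5.0065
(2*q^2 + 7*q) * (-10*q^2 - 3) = -20*q^4 - 70*q^3 - 6*q^2 - 21*q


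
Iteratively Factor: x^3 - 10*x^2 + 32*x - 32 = (x - 2)*(x^2 - 8*x + 16) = (x - 4)*(x - 2)*(x - 4)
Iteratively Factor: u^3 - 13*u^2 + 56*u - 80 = (u - 5)*(u^2 - 8*u + 16) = (u - 5)*(u - 4)*(u - 4)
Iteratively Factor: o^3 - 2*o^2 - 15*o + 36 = (o - 3)*(o^2 + o - 12) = (o - 3)^2*(o + 4)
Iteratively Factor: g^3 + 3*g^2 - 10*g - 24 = (g - 3)*(g^2 + 6*g + 8) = (g - 3)*(g + 2)*(g + 4)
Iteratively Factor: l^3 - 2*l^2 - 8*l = (l)*(l^2 - 2*l - 8) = l*(l + 2)*(l - 4)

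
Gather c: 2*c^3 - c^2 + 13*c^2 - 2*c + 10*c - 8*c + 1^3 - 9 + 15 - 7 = 2*c^3 + 12*c^2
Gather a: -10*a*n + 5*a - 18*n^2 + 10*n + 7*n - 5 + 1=a*(5 - 10*n) - 18*n^2 + 17*n - 4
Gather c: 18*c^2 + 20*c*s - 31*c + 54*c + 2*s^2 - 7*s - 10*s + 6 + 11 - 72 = 18*c^2 + c*(20*s + 23) + 2*s^2 - 17*s - 55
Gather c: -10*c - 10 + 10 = -10*c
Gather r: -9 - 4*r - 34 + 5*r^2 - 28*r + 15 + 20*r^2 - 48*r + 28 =25*r^2 - 80*r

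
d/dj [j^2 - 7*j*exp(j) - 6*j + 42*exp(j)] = -7*j*exp(j) + 2*j + 35*exp(j) - 6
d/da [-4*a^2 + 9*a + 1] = 9 - 8*a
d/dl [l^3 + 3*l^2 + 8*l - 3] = 3*l^2 + 6*l + 8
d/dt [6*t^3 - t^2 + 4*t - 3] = 18*t^2 - 2*t + 4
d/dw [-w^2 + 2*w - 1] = 2 - 2*w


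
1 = 1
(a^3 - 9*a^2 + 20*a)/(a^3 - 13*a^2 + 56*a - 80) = a/(a - 4)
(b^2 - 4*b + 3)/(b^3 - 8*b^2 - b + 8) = (b - 3)/(b^2 - 7*b - 8)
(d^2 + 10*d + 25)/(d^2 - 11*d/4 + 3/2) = 4*(d^2 + 10*d + 25)/(4*d^2 - 11*d + 6)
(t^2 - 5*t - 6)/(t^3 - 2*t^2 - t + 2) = (t - 6)/(t^2 - 3*t + 2)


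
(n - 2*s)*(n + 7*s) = n^2 + 5*n*s - 14*s^2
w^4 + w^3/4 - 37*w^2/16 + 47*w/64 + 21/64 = (w - 1)*(w - 3/4)*(w + 1/4)*(w + 7/4)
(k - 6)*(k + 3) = k^2 - 3*k - 18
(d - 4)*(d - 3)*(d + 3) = d^3 - 4*d^2 - 9*d + 36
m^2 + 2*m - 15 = (m - 3)*(m + 5)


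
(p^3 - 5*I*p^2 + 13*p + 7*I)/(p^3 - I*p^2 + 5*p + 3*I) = (p - 7*I)/(p - 3*I)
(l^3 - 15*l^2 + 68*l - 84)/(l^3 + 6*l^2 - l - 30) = (l^2 - 13*l + 42)/(l^2 + 8*l + 15)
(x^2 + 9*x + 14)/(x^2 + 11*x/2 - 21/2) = 2*(x + 2)/(2*x - 3)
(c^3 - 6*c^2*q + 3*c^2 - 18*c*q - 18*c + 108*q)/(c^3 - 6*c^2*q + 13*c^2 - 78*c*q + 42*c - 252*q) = (c - 3)/(c + 7)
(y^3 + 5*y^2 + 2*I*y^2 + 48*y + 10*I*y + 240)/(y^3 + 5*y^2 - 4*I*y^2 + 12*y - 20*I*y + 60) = (y + 8*I)/(y + 2*I)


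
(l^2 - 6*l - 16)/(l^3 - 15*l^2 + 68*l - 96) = (l + 2)/(l^2 - 7*l + 12)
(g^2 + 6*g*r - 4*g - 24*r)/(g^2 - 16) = (g + 6*r)/(g + 4)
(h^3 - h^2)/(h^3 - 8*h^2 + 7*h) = h/(h - 7)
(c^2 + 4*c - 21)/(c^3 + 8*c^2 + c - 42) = (c - 3)/(c^2 + c - 6)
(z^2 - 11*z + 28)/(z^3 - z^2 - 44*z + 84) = (z^2 - 11*z + 28)/(z^3 - z^2 - 44*z + 84)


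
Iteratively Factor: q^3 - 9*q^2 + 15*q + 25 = (q - 5)*(q^2 - 4*q - 5) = (q - 5)*(q + 1)*(q - 5)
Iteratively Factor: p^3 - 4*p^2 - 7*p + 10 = (p - 5)*(p^2 + p - 2) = (p - 5)*(p + 2)*(p - 1)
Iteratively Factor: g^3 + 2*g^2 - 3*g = (g + 3)*(g^2 - g) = (g - 1)*(g + 3)*(g)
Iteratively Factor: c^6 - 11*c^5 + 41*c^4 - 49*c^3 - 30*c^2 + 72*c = (c - 2)*(c^5 - 9*c^4 + 23*c^3 - 3*c^2 - 36*c) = (c - 3)*(c - 2)*(c^4 - 6*c^3 + 5*c^2 + 12*c) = (c - 3)^2*(c - 2)*(c^3 - 3*c^2 - 4*c) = c*(c - 3)^2*(c - 2)*(c^2 - 3*c - 4) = c*(c - 4)*(c - 3)^2*(c - 2)*(c + 1)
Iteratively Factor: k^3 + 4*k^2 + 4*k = (k)*(k^2 + 4*k + 4) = k*(k + 2)*(k + 2)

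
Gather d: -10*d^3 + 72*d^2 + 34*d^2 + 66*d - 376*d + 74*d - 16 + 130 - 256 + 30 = -10*d^3 + 106*d^2 - 236*d - 112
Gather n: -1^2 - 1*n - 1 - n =-2*n - 2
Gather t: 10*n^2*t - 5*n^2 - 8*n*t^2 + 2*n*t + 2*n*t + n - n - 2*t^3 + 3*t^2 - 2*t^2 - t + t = -5*n^2 - 2*t^3 + t^2*(1 - 8*n) + t*(10*n^2 + 4*n)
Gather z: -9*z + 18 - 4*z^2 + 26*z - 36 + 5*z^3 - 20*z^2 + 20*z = 5*z^3 - 24*z^2 + 37*z - 18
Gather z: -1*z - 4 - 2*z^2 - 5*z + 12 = -2*z^2 - 6*z + 8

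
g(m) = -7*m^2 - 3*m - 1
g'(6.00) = -87.00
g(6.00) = -271.00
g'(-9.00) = 123.00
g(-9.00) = -541.00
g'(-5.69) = 76.66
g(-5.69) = -210.56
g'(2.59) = -39.26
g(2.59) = -55.73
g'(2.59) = -39.26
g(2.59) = -55.73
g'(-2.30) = 29.20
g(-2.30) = -31.13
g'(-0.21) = -0.06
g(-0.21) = -0.68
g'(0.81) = -14.34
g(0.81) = -8.02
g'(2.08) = -32.12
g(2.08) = -37.52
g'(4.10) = -60.40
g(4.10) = -130.97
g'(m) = -14*m - 3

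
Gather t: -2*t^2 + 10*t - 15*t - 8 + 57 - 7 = -2*t^2 - 5*t + 42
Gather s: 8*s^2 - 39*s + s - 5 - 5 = 8*s^2 - 38*s - 10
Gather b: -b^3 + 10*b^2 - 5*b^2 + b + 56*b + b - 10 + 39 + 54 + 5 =-b^3 + 5*b^2 + 58*b + 88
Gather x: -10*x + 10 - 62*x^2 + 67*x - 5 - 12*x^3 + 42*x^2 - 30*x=-12*x^3 - 20*x^2 + 27*x + 5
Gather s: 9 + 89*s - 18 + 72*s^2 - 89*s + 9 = 72*s^2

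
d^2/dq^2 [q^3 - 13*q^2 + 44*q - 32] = 6*q - 26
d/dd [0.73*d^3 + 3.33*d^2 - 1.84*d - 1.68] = 2.19*d^2 + 6.66*d - 1.84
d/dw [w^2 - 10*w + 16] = 2*w - 10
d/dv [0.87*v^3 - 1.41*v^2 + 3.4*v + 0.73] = 2.61*v^2 - 2.82*v + 3.4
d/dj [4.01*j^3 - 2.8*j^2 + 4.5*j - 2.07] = 12.03*j^2 - 5.6*j + 4.5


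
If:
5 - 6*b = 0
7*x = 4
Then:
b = 5/6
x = 4/7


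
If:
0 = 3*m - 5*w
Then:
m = 5*w/3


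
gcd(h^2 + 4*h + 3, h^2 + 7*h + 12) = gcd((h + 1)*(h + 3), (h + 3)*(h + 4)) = h + 3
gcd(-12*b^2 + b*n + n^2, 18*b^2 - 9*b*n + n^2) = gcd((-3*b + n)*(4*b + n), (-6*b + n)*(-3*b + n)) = 3*b - n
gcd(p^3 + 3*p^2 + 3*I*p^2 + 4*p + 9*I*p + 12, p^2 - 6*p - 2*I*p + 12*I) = 1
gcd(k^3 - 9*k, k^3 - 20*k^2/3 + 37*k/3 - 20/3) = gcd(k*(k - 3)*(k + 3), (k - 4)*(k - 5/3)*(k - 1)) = 1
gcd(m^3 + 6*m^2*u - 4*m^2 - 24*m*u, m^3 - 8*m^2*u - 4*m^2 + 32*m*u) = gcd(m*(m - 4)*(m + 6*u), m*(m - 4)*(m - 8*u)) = m^2 - 4*m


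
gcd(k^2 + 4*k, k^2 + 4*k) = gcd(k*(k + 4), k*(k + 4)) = k^2 + 4*k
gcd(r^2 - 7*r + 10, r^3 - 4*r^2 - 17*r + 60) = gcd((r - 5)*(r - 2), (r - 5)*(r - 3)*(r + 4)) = r - 5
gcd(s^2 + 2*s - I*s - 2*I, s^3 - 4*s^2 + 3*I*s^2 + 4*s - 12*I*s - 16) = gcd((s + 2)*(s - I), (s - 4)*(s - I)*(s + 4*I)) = s - I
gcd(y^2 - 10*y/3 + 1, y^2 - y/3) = y - 1/3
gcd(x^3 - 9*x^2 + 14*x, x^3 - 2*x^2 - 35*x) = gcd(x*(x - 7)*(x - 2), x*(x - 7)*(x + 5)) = x^2 - 7*x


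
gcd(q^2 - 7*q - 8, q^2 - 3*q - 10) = 1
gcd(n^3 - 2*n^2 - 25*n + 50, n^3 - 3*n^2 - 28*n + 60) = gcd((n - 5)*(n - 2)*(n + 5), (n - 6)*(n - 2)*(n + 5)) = n^2 + 3*n - 10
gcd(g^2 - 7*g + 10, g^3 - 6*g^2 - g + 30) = g - 5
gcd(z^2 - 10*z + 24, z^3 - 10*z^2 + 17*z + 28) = z - 4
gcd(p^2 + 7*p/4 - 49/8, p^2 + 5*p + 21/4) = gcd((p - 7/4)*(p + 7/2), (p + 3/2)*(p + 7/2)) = p + 7/2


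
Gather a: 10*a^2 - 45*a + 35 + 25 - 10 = 10*a^2 - 45*a + 50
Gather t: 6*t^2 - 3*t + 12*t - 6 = 6*t^2 + 9*t - 6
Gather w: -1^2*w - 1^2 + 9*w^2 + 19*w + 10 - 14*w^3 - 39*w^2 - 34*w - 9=-14*w^3 - 30*w^2 - 16*w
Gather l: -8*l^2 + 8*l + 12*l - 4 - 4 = -8*l^2 + 20*l - 8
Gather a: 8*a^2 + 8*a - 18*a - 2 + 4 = 8*a^2 - 10*a + 2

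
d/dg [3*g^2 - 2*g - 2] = 6*g - 2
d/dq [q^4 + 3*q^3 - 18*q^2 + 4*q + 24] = 4*q^3 + 9*q^2 - 36*q + 4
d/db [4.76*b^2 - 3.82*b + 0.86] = 9.52*b - 3.82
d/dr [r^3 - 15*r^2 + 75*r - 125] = 3*r^2 - 30*r + 75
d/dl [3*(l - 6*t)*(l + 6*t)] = 6*l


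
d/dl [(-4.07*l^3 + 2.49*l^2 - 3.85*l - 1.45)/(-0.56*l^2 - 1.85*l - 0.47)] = (2.2792*l^4 + 15.059*l^3 - 1.0238*l^2 - 3.9646*l - 0.873)/(0.3136*l^4 + 2.072*l^3 + 3.9489*l^2 + 1.739*l + 0.2209)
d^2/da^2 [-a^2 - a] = -2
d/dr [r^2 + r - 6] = 2*r + 1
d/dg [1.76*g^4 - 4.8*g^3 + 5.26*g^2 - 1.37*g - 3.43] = 7.04*g^3 - 14.4*g^2 + 10.52*g - 1.37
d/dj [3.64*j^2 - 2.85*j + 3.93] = 7.28*j - 2.85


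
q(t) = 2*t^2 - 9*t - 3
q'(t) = 4*t - 9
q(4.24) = -5.20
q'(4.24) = 7.96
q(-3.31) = 48.70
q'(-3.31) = -22.24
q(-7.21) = 165.86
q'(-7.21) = -37.84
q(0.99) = -9.95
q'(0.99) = -5.04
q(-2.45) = 31.06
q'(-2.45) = -18.80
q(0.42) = -6.43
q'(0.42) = -7.32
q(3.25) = -11.12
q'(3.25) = 4.00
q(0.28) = -5.36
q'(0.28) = -7.88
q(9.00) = 78.00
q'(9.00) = 27.00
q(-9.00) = 240.00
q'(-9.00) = -45.00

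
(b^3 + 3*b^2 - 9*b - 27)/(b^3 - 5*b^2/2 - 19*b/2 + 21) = 2*(b^2 - 9)/(2*b^2 - 11*b + 14)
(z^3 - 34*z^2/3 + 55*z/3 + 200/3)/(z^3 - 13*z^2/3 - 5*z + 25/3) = (z - 8)/(z - 1)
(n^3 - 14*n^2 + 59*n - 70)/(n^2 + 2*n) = (n^3 - 14*n^2 + 59*n - 70)/(n*(n + 2))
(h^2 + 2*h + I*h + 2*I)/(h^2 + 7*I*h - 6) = (h + 2)/(h + 6*I)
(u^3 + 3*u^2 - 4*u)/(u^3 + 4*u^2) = (u - 1)/u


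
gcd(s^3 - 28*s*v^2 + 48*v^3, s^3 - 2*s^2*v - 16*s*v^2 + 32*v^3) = s^2 - 6*s*v + 8*v^2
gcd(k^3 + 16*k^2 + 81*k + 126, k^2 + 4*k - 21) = k + 7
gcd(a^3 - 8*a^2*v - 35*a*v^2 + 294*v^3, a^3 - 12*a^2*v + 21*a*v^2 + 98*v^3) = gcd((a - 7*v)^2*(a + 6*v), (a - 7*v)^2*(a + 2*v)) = a^2 - 14*a*v + 49*v^2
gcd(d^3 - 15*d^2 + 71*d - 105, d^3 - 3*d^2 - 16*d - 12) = 1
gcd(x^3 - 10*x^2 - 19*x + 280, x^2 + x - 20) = x + 5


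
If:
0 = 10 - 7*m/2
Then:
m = 20/7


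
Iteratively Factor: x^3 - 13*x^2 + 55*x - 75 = (x - 3)*(x^2 - 10*x + 25) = (x - 5)*(x - 3)*(x - 5)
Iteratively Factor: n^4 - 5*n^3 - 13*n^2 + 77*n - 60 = (n - 3)*(n^3 - 2*n^2 - 19*n + 20) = (n - 3)*(n + 4)*(n^2 - 6*n + 5) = (n - 3)*(n - 1)*(n + 4)*(n - 5)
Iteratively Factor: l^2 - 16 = (l - 4)*(l + 4)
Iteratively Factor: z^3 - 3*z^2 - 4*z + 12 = (z + 2)*(z^2 - 5*z + 6) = (z - 3)*(z + 2)*(z - 2)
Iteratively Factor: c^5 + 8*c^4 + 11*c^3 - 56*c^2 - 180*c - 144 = (c - 3)*(c^4 + 11*c^3 + 44*c^2 + 76*c + 48) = (c - 3)*(c + 3)*(c^3 + 8*c^2 + 20*c + 16) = (c - 3)*(c + 3)*(c + 4)*(c^2 + 4*c + 4) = (c - 3)*(c + 2)*(c + 3)*(c + 4)*(c + 2)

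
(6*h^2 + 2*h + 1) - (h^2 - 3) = 5*h^2 + 2*h + 4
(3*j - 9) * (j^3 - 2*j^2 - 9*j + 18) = 3*j^4 - 15*j^3 - 9*j^2 + 135*j - 162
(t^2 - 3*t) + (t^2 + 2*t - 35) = 2*t^2 - t - 35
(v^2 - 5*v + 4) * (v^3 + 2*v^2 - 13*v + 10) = v^5 - 3*v^4 - 19*v^3 + 83*v^2 - 102*v + 40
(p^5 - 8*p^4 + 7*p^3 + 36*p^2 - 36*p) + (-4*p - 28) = p^5 - 8*p^4 + 7*p^3 + 36*p^2 - 40*p - 28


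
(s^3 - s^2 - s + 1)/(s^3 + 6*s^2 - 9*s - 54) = (s^3 - s^2 - s + 1)/(s^3 + 6*s^2 - 9*s - 54)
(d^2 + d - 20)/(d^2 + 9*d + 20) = (d - 4)/(d + 4)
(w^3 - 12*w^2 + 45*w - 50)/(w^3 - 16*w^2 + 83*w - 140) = (w^2 - 7*w + 10)/(w^2 - 11*w + 28)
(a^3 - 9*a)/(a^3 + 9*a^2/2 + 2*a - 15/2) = 2*a*(a - 3)/(2*a^2 + 3*a - 5)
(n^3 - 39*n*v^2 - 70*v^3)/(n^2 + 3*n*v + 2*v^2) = (n^2 - 2*n*v - 35*v^2)/(n + v)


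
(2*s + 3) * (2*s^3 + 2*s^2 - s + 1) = 4*s^4 + 10*s^3 + 4*s^2 - s + 3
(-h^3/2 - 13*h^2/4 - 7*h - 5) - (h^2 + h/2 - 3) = -h^3/2 - 17*h^2/4 - 15*h/2 - 2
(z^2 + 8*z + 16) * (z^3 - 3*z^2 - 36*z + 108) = z^5 + 5*z^4 - 44*z^3 - 228*z^2 + 288*z + 1728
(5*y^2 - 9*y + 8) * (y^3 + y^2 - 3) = 5*y^5 - 4*y^4 - y^3 - 7*y^2 + 27*y - 24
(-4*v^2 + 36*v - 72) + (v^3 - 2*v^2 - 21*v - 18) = v^3 - 6*v^2 + 15*v - 90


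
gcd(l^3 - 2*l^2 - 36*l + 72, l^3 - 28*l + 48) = l^2 + 4*l - 12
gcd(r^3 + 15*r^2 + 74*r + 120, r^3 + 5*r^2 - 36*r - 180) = r^2 + 11*r + 30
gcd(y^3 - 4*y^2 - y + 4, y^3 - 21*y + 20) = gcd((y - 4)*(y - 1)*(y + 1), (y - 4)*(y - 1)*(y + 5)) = y^2 - 5*y + 4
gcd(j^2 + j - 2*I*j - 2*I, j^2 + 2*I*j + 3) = 1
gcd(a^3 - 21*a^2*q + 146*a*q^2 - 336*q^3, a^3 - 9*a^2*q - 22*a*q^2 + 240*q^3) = a^2 - 14*a*q + 48*q^2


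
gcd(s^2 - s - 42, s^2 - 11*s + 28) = s - 7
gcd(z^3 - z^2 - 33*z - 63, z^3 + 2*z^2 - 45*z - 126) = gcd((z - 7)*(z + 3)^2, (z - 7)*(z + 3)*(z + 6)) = z^2 - 4*z - 21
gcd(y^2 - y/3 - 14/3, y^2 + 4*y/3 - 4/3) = y + 2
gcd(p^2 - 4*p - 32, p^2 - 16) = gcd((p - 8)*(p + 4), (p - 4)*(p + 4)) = p + 4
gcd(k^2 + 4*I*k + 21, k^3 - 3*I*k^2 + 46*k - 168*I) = k + 7*I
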